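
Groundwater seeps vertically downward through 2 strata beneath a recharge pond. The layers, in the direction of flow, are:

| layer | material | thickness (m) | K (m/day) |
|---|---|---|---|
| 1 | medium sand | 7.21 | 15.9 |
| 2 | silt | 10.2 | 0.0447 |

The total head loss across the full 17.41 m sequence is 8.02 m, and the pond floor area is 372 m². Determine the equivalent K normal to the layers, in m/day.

0.0761

Flow is perpendicular to layering, so the layers act in series and the equivalent K is the thickness-weighted harmonic mean.
Total thickness L = 7.21 + 10.2 = 17.41 m.
Σ(b_i/K_i) = 7.21/15.9 + 10.2/0.0447 = 228.6 d.
K_eq = L / Σ(b_i/K_i) = 17.41 / 228.6 = 0.07615 m/day.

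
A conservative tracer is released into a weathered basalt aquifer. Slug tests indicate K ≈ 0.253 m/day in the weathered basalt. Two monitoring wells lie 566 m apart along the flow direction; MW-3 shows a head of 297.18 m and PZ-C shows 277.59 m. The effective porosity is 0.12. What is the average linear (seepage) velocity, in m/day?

0.0730

Hydraulic gradient i = (297.18 − 277.59) / 566 = 19.59 / 566 = 0.03461.
Darcy flux q = K · i = 0.2530 × 0.03461 = 0.008757 m/day.
Seepage velocity v = q / n_e = 0.008757 / 0.12 = 0.07297 m/day.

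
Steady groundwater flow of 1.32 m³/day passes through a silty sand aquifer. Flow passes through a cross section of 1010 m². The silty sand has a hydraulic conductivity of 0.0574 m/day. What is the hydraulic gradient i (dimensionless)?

0.0228

From Q = K·A·i, i = Q / (K·A) = 1.32 / (0.05740 × 1010) = 0.02277.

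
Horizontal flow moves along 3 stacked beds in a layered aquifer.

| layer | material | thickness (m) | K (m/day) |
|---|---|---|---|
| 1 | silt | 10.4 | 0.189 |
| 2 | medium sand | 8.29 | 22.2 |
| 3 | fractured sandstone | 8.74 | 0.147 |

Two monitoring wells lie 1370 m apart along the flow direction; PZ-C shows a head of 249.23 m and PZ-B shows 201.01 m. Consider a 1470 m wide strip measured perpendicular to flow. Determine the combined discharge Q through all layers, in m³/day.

Flow is parallel to layering, so each bed carries its own Darcy discharge and the transmissivities add.
Σ(K_i·b_i) = 0.189×10.4 + 22.2×8.29 + 0.147×8.74 = 187.3 m²/day.
Hydraulic gradient i = (249.23 − 201.01) / 1370 = 48.22 / 1370 = 0.03520.
Q = Σ(K_i·b_i) · W · i = 187.3 × 1470 × 0.03520 = 9690 m³/day.

9690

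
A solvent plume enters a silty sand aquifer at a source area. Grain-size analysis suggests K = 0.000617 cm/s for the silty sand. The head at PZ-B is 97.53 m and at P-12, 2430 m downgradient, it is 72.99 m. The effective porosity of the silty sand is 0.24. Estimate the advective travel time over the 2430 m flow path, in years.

297

Convert K: 0.000617 cm/s × 864 = 0.5331 m/day.
Hydraulic gradient i = (97.53 − 72.99) / 2430 = 24.54 / 2430 = 0.01010.
Darcy flux q = K · i = 0.5331 × 0.01010 = 0.005384 m/day.
Seepage velocity v = q / n_e = 0.005384 / 0.24 = 0.02243 m/day.
Travel time t = L / v = 2430 / 0.02243 = 1.083e+05 days = 296.6 years.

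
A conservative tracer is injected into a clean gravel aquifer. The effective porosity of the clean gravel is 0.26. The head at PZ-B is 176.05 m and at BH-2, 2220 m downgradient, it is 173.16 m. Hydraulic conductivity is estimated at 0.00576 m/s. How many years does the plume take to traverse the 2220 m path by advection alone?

Convert K: 0.00576 m/s × 86400 = 497.7 m/day.
Hydraulic gradient i = (176.05 − 173.16) / 2220 = 2.89 / 2220 = 0.001302.
Darcy flux q = K · i = 497.7 × 0.001302 = 0.6479 m/day.
Seepage velocity v = q / n_e = 0.6479 / 0.26 = 2.492 m/day.
Travel time t = L / v = 2220 / 2.492 = 890.9 days = 2.439 years.

2.44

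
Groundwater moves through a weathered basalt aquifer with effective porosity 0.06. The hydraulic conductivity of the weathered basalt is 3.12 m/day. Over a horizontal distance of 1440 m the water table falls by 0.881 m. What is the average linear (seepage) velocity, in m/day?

0.0318

Hydraulic gradient i = Δh / L = 0.881 / 1440 = 0.0006118.
Darcy flux q = K · i = 3.120 × 0.0006118 = 0.001909 m/day.
Seepage velocity v = q / n_e = 0.001909 / 0.06 = 0.03181 m/day.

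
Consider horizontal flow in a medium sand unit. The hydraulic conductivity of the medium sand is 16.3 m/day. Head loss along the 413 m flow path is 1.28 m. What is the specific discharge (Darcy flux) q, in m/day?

Hydraulic gradient i = Δh / L = 1.28 / 413 = 0.003099.
Specific discharge q = K · i = 16.30 × 0.003099 = 0.05052 m/day.

0.0505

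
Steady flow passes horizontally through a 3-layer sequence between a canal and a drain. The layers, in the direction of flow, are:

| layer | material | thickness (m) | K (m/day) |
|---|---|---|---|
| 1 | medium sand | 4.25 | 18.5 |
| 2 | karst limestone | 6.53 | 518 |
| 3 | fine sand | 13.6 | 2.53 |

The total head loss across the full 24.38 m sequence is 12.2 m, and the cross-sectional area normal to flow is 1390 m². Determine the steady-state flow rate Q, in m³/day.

Flow is perpendicular to layering, so the layers act in series and the equivalent K is the thickness-weighted harmonic mean.
Total thickness L = 4.25 + 6.53 + 13.6 = 24.38 m.
Σ(b_i/K_i) = 4.25/18.5 + 6.53/518 + 13.6/2.53 = 5.618 d.
K_eq = L / Σ(b_i/K_i) = 24.38 / 5.618 = 4.340 m/day.
Q = K_eq · A · (Δh/L) = 4.340 × 1390 × (12.2/24.38) = 3019 m³/day.

3020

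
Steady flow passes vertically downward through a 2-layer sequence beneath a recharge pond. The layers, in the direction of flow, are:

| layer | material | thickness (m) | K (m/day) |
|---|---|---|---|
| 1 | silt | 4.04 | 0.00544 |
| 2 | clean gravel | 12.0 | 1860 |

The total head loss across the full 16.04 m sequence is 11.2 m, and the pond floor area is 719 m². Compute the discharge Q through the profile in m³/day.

10.8

Flow is perpendicular to layering, so the layers act in series and the equivalent K is the thickness-weighted harmonic mean.
Total thickness L = 4.04 + 12.0 = 16.04 m.
Σ(b_i/K_i) = 4.04/0.00544 + 12.0/1860 = 742.7 d.
K_eq = L / Σ(b_i/K_i) = 16.04 / 742.7 = 0.02160 m/day.
Q = K_eq · A · (Δh/L) = 0.02160 × 719 × (11.2/16.04) = 10.84 m³/day.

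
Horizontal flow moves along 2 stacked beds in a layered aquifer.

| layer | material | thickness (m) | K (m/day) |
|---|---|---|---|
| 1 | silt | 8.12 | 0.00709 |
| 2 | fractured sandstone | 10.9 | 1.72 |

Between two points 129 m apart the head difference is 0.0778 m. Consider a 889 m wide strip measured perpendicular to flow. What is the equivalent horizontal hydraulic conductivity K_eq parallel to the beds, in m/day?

Flow is parallel to layering, so each bed carries its own Darcy discharge and the transmissivities add.
Σ(K_i·b_i) = 0.00709×8.12 + 1.72×10.9 = 18.81 m²/day.
Total thickness b = 19.02 m, so K_eq = Σ(K_i·b_i)/b = 0.9887 m/day.

0.989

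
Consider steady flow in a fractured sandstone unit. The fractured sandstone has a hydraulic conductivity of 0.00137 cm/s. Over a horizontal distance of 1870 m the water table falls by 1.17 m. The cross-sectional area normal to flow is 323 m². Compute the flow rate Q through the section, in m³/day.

0.239

Convert K: 0.00137 cm/s × 864 = 1.184 m/day.
Hydraulic gradient i = Δh / L = 1.17 / 1870 = 0.0006257.
Darcy's law: Q = K · A · i = 1.184 × 323.0 × 0.0006257 = 0.2392 m³/day.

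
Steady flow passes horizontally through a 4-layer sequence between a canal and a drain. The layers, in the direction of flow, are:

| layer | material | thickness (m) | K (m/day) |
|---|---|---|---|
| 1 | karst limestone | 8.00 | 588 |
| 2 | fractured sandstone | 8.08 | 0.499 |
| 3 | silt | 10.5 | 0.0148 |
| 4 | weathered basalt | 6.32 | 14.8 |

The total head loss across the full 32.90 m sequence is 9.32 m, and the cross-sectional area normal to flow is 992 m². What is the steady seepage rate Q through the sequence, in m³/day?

Flow is perpendicular to layering, so the layers act in series and the equivalent K is the thickness-weighted harmonic mean.
Total thickness L = 8.00 + 8.08 + 10.5 + 6.32 = 32.90 m.
Σ(b_i/K_i) = 8.00/588 + 8.08/0.499 + 10.5/0.0148 + 6.32/14.8 = 726.1 d.
K_eq = L / Σ(b_i/K_i) = 32.90 / 726.1 = 0.04531 m/day.
Q = K_eq · A · (Δh/L) = 0.04531 × 992 × (9.32/32.90) = 12.73 m³/day.

12.7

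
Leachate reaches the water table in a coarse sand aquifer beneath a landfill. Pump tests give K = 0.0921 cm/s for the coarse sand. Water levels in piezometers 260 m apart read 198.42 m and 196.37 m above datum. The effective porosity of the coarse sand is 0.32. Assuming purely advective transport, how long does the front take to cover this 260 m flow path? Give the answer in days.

133

Convert K: 0.0921 cm/s × 864 = 79.57 m/day.
Hydraulic gradient i = (198.42 − 196.37) / 260 = 2.05 / 260 = 0.007885.
Darcy flux q = K · i = 79.57 × 0.007885 = 0.6274 m/day.
Seepage velocity v = q / n_e = 0.6274 / 0.32 = 1.961 m/day.
Travel time t = L / v = 260 / 1.961 = 132.6 days.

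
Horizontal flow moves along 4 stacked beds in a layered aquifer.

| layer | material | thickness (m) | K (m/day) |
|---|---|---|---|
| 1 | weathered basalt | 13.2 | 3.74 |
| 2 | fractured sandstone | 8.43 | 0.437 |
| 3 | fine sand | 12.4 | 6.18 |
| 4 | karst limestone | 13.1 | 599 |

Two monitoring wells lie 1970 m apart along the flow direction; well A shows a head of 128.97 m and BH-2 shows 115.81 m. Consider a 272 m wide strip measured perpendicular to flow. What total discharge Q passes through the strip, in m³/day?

14500

Flow is parallel to layering, so each bed carries its own Darcy discharge and the transmissivities add.
Σ(K_i·b_i) = 3.74×13.2 + 0.437×8.43 + 6.18×12.4 + 599×13.1 = 7977 m²/day.
Hydraulic gradient i = (128.97 − 115.81) / 1970 = 13.16 / 1970 = 0.006680.
Q = Σ(K_i·b_i) · W · i = 7977 × 272 × 0.006680 = 14494 m³/day.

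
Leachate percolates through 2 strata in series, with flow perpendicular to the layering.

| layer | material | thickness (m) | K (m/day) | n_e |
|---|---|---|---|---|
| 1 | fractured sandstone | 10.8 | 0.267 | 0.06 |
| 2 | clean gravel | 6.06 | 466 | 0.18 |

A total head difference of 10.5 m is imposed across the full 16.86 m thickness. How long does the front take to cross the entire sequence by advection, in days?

With flow normal to the layers, continuity requires the same specific discharge q through every layer.
Σ(b_i/K_i) = 10.8/0.267 + 6.06/466 = 40.46 d.
q = Δh / Σ(b_i/K_i) = 10.5 / 40.46 = 0.2595 m/day.
In each layer the seepage velocity is v_i = q/n_i, so the layer transit time is t_i = b_i·n_i / q:
  layer 1 (fractured sandstone): t_1 = 10.8 × 0.06 / 0.2595 = 2.497 d
  layer 2 (clean gravel): t_2 = 6.06 × 0.18 / 0.2595 = 4.203 d
Total t = Σ t_i = 6.701 days.

6.70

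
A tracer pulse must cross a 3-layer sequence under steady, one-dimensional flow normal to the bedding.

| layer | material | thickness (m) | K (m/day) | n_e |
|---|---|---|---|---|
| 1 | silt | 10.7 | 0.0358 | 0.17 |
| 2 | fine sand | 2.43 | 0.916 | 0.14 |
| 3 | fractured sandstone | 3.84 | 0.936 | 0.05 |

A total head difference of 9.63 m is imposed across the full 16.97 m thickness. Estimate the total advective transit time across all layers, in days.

With flow normal to the layers, continuity requires the same specific discharge q through every layer.
Σ(b_i/K_i) = 10.7/0.0358 + 2.43/0.916 + 3.84/0.936 = 305.6 d.
q = Δh / Σ(b_i/K_i) = 9.63 / 305.6 = 0.03151 m/day.
In each layer the seepage velocity is v_i = q/n_i, so the layer transit time is t_i = b_i·n_i / q:
  layer 1 (silt): t_1 = 10.7 × 0.17 / 0.03151 = 57.73 d
  layer 2 (fine sand): t_2 = 2.43 × 0.14 / 0.03151 = 10.80 d
  layer 3 (fractured sandstone): t_3 = 3.84 × 0.05 / 0.03151 = 6.094 d
Total t = Σ t_i = 74.62 days.

74.6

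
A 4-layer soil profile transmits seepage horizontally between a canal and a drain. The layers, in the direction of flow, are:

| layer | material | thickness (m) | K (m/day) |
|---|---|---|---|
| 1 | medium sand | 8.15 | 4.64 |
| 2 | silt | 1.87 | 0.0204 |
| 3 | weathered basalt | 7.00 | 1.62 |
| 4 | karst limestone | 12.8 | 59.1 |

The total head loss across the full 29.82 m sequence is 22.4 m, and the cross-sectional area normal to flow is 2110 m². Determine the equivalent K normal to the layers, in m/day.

0.304

Flow is perpendicular to layering, so the layers act in series and the equivalent K is the thickness-weighted harmonic mean.
Total thickness L = 8.15 + 1.87 + 7.00 + 12.8 = 29.82 m.
Σ(b_i/K_i) = 8.15/4.64 + 1.87/0.0204 + 7.00/1.62 + 12.8/59.1 = 97.96 d.
K_eq = L / Σ(b_i/K_i) = 29.82 / 97.96 = 0.3044 m/day.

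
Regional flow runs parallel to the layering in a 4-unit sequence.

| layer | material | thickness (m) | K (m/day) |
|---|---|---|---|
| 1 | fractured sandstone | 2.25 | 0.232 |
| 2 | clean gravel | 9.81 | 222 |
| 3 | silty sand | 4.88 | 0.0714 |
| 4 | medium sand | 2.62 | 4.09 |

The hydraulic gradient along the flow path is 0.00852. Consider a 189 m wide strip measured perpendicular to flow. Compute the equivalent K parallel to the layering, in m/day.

112

Flow is parallel to layering, so each bed carries its own Darcy discharge and the transmissivities add.
Σ(K_i·b_i) = 0.232×2.25 + 222×9.81 + 0.0714×4.88 + 4.09×2.62 = 2189 m²/day.
Total thickness b = 19.56 m, so K_eq = Σ(K_i·b_i)/b = 111.9 m/day.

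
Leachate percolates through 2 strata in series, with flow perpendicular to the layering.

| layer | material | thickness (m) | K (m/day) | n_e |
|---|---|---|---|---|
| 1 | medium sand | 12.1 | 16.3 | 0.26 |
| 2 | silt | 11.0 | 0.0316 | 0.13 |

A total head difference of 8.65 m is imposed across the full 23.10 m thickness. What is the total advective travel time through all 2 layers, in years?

With flow normal to the layers, continuity requires the same specific discharge q through every layer.
Σ(b_i/K_i) = 12.1/16.3 + 11.0/0.0316 = 348.8 d.
q = Δh / Σ(b_i/K_i) = 8.65 / 348.8 = 0.02480 m/day.
In each layer the seepage velocity is v_i = q/n_i, so the layer transit time is t_i = b_i·n_i / q:
  layer 1 (medium sand): t_1 = 12.1 × 0.26 / 0.02480 = 126.9 d
  layer 2 (silt): t_2 = 11.0 × 0.13 / 0.02480 = 57.67 d
Total t = Σ t_i = 184.5 days = 0.5053 years.

0.505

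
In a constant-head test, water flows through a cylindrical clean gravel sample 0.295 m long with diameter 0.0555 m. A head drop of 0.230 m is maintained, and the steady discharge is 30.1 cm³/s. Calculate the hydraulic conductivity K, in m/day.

1380

Cross-sectional area A = π·(d/2)² = π × (0.0555/2)² = 0.002419 m².
Convert discharge: 30.1 cm³/s = 3.010e-05 m³/s.
Darcy's law rearranged: K = Q·L / (A·Δh) = 3.010e-05 × 0.295 / (0.002419 × 0.230) = 0.01596 m/s = 1379 m/day.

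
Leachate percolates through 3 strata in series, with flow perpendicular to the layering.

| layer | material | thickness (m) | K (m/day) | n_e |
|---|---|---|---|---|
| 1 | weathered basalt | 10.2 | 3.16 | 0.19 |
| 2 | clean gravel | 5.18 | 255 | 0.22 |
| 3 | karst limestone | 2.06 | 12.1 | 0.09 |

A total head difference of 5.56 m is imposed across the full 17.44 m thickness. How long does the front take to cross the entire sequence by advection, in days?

2.01

With flow normal to the layers, continuity requires the same specific discharge q through every layer.
Σ(b_i/K_i) = 10.2/3.16 + 5.18/255 + 2.06/12.1 = 3.418 d.
q = Δh / Σ(b_i/K_i) = 5.56 / 3.418 = 1.626 m/day.
In each layer the seepage velocity is v_i = q/n_i, so the layer transit time is t_i = b_i·n_i / q:
  layer 1 (weathered basalt): t_1 = 10.2 × 0.19 / 1.626 = 1.192 d
  layer 2 (clean gravel): t_2 = 5.18 × 0.22 / 1.626 = 0.7007 d
  layer 3 (karst limestone): t_3 = 2.06 × 0.09 / 1.626 = 0.1140 d
Total t = Σ t_i = 2.006 days.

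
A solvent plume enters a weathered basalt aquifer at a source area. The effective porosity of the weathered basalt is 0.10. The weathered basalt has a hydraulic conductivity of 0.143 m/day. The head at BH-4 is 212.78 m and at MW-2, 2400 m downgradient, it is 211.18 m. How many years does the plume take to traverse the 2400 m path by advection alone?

Hydraulic gradient i = (212.78 − 211.18) / 2400 = 1.6 / 2400 = 0.0006667.
Darcy flux q = K · i = 0.1430 × 0.0006667 = 9.533e-05 m/day.
Seepage velocity v = q / n_e = 9.533e-05 / 0.10 = 0.0009533 m/day.
Travel time t = L / v = 2400 / 0.0009533 = 2.517e+06 days = 6892 years.

6890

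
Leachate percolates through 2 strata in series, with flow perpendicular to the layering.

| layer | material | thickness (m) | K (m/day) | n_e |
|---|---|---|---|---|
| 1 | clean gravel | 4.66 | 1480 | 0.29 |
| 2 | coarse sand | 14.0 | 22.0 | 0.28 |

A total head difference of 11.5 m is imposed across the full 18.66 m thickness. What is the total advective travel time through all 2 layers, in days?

0.293

With flow normal to the layers, continuity requires the same specific discharge q through every layer.
Σ(b_i/K_i) = 4.66/1480 + 14.0/22.0 = 0.6395 d.
q = Δh / Σ(b_i/K_i) = 11.5 / 0.6395 = 17.98 m/day.
In each layer the seepage velocity is v_i = q/n_i, so the layer transit time is t_i = b_i·n_i / q:
  layer 1 (clean gravel): t_1 = 4.66 × 0.29 / 17.98 = 0.07515 d
  layer 2 (coarse sand): t_2 = 14.0 × 0.28 / 17.98 = 0.2180 d
Total t = Σ t_i = 0.2931 days.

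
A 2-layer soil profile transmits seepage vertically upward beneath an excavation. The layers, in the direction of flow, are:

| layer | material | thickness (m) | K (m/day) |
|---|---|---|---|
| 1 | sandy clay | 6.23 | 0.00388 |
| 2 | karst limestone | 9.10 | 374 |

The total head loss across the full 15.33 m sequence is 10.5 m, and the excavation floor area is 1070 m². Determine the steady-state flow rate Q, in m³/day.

Flow is perpendicular to layering, so the layers act in series and the equivalent K is the thickness-weighted harmonic mean.
Total thickness L = 6.23 + 9.10 = 15.33 m.
Σ(b_i/K_i) = 6.23/0.00388 + 9.10/374 = 1606 d.
K_eq = L / Σ(b_i/K_i) = 15.33 / 1606 = 0.009547 m/day.
Q = K_eq · A · (Δh/L) = 0.009547 × 1070 × (10.5/15.33) = 6.997 m³/day.

7.00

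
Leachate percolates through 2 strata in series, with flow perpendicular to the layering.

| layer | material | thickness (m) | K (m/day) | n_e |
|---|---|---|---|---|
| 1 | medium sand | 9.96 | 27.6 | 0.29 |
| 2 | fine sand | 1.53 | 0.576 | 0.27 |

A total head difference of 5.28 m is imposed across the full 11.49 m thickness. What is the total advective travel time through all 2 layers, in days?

1.89

With flow normal to the layers, continuity requires the same specific discharge q through every layer.
Σ(b_i/K_i) = 9.96/27.6 + 1.53/0.576 = 3.017 d.
q = Δh / Σ(b_i/K_i) = 5.28 / 3.017 = 1.750 m/day.
In each layer the seepage velocity is v_i = q/n_i, so the layer transit time is t_i = b_i·n_i / q:
  layer 1 (medium sand): t_1 = 9.96 × 0.29 / 1.750 = 1.651 d
  layer 2 (fine sand): t_2 = 1.53 × 0.27 / 1.750 = 0.2361 d
Total t = Σ t_i = 1.887 days.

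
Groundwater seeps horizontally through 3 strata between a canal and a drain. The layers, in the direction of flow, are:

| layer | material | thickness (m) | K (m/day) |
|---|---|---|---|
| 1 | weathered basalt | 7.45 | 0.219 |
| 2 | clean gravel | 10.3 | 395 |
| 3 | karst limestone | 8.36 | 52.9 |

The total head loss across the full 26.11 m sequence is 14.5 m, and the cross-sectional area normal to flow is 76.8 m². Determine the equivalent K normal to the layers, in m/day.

0.763

Flow is perpendicular to layering, so the layers act in series and the equivalent K is the thickness-weighted harmonic mean.
Total thickness L = 7.45 + 10.3 + 8.36 = 26.11 m.
Σ(b_i/K_i) = 7.45/0.219 + 10.3/395 + 8.36/52.9 = 34.20 d.
K_eq = L / Σ(b_i/K_i) = 26.11 / 34.20 = 0.7634 m/day.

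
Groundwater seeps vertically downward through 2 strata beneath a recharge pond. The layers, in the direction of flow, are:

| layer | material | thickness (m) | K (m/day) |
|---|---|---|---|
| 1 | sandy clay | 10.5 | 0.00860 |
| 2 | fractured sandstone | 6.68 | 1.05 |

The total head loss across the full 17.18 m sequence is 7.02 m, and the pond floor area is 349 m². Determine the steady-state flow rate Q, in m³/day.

Flow is perpendicular to layering, so the layers act in series and the equivalent K is the thickness-weighted harmonic mean.
Total thickness L = 10.5 + 6.68 = 17.18 m.
Σ(b_i/K_i) = 10.5/0.00860 + 6.68/1.05 = 1227 d.
K_eq = L / Σ(b_i/K_i) = 17.18 / 1227 = 0.01400 m/day.
Q = K_eq · A · (Δh/L) = 0.01400 × 349 × (7.02/17.18) = 1.996 m³/day.

2.00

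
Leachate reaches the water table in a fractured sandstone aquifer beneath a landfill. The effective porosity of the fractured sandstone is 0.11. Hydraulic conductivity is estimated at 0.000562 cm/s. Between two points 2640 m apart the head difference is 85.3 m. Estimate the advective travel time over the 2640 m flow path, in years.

50.7

Convert K: 0.000562 cm/s × 864 = 0.4856 m/day.
Hydraulic gradient i = Δh / L = 85.3 / 2640 = 0.03231.
Darcy flux q = K · i = 0.4856 × 0.03231 = 0.01569 m/day.
Seepage velocity v = q / n_e = 0.01569 / 0.11 = 0.1426 m/day.
Travel time t = L / v = 2640 / 0.1426 = 18510 days = 50.68 years.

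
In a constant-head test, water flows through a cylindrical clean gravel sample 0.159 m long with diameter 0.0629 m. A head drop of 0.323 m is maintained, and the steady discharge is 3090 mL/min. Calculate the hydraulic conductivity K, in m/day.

Cross-sectional area A = π·(d/2)² = π × (0.0629/2)² = 0.003107 m².
Convert discharge: 3090 mL/min = 5.150e-05 m³/s.
Darcy's law rearranged: K = Q·L / (A·Δh) = 5.150e-05 × 0.159 / (0.003107 × 0.323) = 0.008159 m/s = 704.9 m/day.

705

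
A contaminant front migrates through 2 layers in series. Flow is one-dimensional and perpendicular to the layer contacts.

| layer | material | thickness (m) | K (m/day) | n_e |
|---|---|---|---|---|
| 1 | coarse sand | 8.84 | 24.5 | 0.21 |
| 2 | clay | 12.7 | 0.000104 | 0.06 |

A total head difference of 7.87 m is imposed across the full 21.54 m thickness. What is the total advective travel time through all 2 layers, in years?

111

With flow normal to the layers, continuity requires the same specific discharge q through every layer.
Σ(b_i/K_i) = 8.84/24.5 + 12.7/0.000104 = 1.221e+05 d.
q = Δh / Σ(b_i/K_i) = 7.87 / 1.221e+05 = 6.445e-05 m/day.
In each layer the seepage velocity is v_i = q/n_i, so the layer transit time is t_i = b_i·n_i / q:
  layer 1 (coarse sand): t_1 = 8.84 × 0.21 / 6.445e-05 = 28805 d
  layer 2 (clay): t_2 = 12.7 × 0.06 / 6.445e-05 = 11824 d
Total t = Σ t_i = 40629 days = 111.2 years.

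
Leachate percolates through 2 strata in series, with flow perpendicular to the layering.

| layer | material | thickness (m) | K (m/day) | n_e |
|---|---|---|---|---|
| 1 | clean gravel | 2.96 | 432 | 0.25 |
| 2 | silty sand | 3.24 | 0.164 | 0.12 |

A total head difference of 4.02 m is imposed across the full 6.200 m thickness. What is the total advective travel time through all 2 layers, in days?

With flow normal to the layers, continuity requires the same specific discharge q through every layer.
Σ(b_i/K_i) = 2.96/432 + 3.24/0.164 = 19.76 d.
q = Δh / Σ(b_i/K_i) = 4.02 / 19.76 = 0.2034 m/day.
In each layer the seepage velocity is v_i = q/n_i, so the layer transit time is t_i = b_i·n_i / q:
  layer 1 (clean gravel): t_1 = 2.96 × 0.25 / 0.2034 = 3.638 d
  layer 2 (silty sand): t_2 = 3.24 × 0.12 / 0.2034 = 1.911 d
Total t = Σ t_i = 5.549 days.

5.55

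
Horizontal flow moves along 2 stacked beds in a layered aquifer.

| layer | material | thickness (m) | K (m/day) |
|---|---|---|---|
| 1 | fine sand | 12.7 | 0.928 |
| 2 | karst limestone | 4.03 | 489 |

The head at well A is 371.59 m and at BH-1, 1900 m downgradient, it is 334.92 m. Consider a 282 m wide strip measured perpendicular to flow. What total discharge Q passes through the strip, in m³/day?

Flow is parallel to layering, so each bed carries its own Darcy discharge and the transmissivities add.
Σ(K_i·b_i) = 0.928×12.7 + 489×4.03 = 1982 m²/day.
Hydraulic gradient i = (371.59 − 334.92) / 1900 = 36.67 / 1900 = 0.01930.
Q = Σ(K_i·b_i) · W · i = 1982 × 282 × 0.01930 = 10790 m³/day.

10800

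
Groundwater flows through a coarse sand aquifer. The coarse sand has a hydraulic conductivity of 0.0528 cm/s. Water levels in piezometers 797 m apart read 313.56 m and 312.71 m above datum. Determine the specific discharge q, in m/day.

Convert K: 0.0528 cm/s × 864 = 45.62 m/day.
Hydraulic gradient i = (313.56 − 312.71) / 797 = 0.85 / 797 = 0.001066.
Specific discharge q = K · i = 45.62 × 0.001066 = 0.04865 m/day.

0.0487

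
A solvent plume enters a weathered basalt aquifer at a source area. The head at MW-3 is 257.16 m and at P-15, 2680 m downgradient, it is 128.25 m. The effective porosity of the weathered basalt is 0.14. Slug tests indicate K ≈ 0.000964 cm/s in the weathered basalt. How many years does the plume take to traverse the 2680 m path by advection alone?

25.6

Convert K: 0.000964 cm/s × 864 = 0.8329 m/day.
Hydraulic gradient i = (257.16 − 128.25) / 2680 = 128.91 / 2680 = 0.04810.
Darcy flux q = K · i = 0.8329 × 0.04810 = 0.04006 m/day.
Seepage velocity v = q / n_e = 0.04006 / 0.14 = 0.2862 m/day.
Travel time t = L / v = 2680 / 0.2862 = 9365 days = 25.64 years.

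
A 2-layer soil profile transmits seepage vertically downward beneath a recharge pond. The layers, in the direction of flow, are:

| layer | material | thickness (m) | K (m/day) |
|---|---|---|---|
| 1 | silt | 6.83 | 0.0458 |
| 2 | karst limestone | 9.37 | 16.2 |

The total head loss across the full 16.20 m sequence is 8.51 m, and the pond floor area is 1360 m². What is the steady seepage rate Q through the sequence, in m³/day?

Flow is perpendicular to layering, so the layers act in series and the equivalent K is the thickness-weighted harmonic mean.
Total thickness L = 6.83 + 9.37 = 16.20 m.
Σ(b_i/K_i) = 6.83/0.0458 + 9.37/16.2 = 149.7 d.
K_eq = L / Σ(b_i/K_i) = 16.20 / 149.7 = 0.1082 m/day.
Q = K_eq · A · (Δh/L) = 0.1082 × 1360 × (8.51/16.20) = 77.31 m³/day.

77.3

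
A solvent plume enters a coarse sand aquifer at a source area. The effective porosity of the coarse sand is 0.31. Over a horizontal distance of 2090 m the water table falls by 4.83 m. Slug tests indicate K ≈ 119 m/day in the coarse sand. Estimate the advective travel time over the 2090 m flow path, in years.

Hydraulic gradient i = Δh / L = 4.83 / 2090 = 0.002311.
Darcy flux q = K · i = 119.0 × 0.002311 = 0.2750 m/day.
Seepage velocity v = q / n_e = 0.2750 / 0.31 = 0.8871 m/day.
Travel time t = L / v = 2090 / 0.8871 = 2356 days = 6.450 years.

6.45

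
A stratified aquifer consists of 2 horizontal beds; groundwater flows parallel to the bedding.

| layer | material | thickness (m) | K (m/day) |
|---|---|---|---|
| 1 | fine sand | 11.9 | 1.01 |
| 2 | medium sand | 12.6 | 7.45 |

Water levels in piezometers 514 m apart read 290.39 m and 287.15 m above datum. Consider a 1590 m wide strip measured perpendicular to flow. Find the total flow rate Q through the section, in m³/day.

Flow is parallel to layering, so each bed carries its own Darcy discharge and the transmissivities add.
Σ(K_i·b_i) = 1.01×11.9 + 7.45×12.6 = 105.9 m²/day.
Hydraulic gradient i = (290.39 − 287.15) / 514 = 3.24 / 514 = 0.006304.
Q = Σ(K_i·b_i) · W · i = 105.9 × 1590 × 0.006304 = 1061 m³/day.

1060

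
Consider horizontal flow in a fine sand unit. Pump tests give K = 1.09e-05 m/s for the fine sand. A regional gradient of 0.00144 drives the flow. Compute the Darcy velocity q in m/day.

Convert K: 1.09e-05 m/s × 86400 = 0.9418 m/day.
Hydraulic gradient i = 0.00144.
Specific discharge q = K · i = 0.9418 × 0.001440 = 0.001356 m/day.

0.00136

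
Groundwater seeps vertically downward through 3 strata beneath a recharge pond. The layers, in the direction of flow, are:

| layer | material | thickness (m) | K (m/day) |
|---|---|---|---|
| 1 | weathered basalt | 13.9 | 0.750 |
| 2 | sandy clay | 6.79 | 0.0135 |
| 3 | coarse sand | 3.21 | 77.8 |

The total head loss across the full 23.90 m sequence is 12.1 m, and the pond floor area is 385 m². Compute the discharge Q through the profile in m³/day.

8.93

Flow is perpendicular to layering, so the layers act in series and the equivalent K is the thickness-weighted harmonic mean.
Total thickness L = 13.9 + 6.79 + 3.21 = 23.90 m.
Σ(b_i/K_i) = 13.9/0.750 + 6.79/0.0135 + 3.21/77.8 = 521.5 d.
K_eq = L / Σ(b_i/K_i) = 23.90 / 521.5 = 0.04583 m/day.
Q = K_eq · A · (Δh/L) = 0.04583 × 385 × (12.1/23.90) = 8.932 m³/day.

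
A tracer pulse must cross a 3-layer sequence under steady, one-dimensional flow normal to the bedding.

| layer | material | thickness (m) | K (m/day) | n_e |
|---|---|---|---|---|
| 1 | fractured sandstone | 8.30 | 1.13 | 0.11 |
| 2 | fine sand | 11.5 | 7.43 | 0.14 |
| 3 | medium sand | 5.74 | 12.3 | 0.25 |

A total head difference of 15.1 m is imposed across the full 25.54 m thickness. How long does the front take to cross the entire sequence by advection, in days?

With flow normal to the layers, continuity requires the same specific discharge q through every layer.
Σ(b_i/K_i) = 8.30/1.13 + 11.5/7.43 + 5.74/12.3 = 9.360 d.
q = Δh / Σ(b_i/K_i) = 15.1 / 9.360 = 1.613 m/day.
In each layer the seepage velocity is v_i = q/n_i, so the layer transit time is t_i = b_i·n_i / q:
  layer 1 (fractured sandstone): t_1 = 8.30 × 0.11 / 1.613 = 0.5659 d
  layer 2 (fine sand): t_2 = 11.5 × 0.14 / 1.613 = 0.9979 d
  layer 3 (medium sand): t_3 = 5.74 × 0.25 / 1.613 = 0.8895 d
Total t = Σ t_i = 2.453 days.

2.45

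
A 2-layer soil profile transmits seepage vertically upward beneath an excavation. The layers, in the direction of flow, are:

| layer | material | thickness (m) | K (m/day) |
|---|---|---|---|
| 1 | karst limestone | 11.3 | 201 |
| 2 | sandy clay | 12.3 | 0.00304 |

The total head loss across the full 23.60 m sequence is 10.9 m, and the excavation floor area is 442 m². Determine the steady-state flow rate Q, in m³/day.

Flow is perpendicular to layering, so the layers act in series and the equivalent K is the thickness-weighted harmonic mean.
Total thickness L = 11.3 + 12.3 = 23.60 m.
Σ(b_i/K_i) = 11.3/201 + 12.3/0.00304 = 4046 d.
K_eq = L / Σ(b_i/K_i) = 23.60 / 4046 = 0.005833 m/day.
Q = K_eq · A · (Δh/L) = 0.005833 × 442 × (10.9/23.60) = 1.191 m³/day.

1.19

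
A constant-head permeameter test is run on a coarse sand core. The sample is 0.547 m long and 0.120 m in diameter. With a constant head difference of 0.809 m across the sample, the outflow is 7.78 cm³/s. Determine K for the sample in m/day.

Cross-sectional area A = π·(d/2)² = π × (0.120/2)² = 0.01131 m².
Convert discharge: 7.78 cm³/s = 7.780e-06 m³/s.
Darcy's law rearranged: K = Q·L / (A·Δh) = 7.780e-06 × 0.547 / (0.01131 × 0.809) = 0.0004651 m/s = 40.19 m/day.

40.2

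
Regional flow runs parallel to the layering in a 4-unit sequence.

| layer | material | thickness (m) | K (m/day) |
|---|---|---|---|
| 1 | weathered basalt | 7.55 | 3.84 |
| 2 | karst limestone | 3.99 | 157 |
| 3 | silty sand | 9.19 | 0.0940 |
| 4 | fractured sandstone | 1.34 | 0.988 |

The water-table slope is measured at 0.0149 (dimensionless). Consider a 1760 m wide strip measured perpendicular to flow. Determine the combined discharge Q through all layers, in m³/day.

Flow is parallel to layering, so each bed carries its own Darcy discharge and the transmissivities add.
Σ(K_i·b_i) = 3.84×7.55 + 157×3.99 + 0.0940×9.19 + 0.988×1.34 = 657.6 m²/day.
Hydraulic gradient i = 0.0149.
Q = Σ(K_i·b_i) · W · i = 657.6 × 1760 × 0.01490 = 17245 m³/day.

17200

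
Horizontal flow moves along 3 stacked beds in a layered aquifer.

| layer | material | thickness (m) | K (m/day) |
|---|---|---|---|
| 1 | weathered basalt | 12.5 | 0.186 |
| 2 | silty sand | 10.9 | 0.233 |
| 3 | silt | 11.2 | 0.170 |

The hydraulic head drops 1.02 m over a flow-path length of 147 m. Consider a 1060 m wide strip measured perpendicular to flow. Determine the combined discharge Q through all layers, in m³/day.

Flow is parallel to layering, so each bed carries its own Darcy discharge and the transmissivities add.
Σ(K_i·b_i) = 0.186×12.5 + 0.233×10.9 + 0.170×11.2 = 6.769 m²/day.
Hydraulic gradient i = Δh / L = 1.02 / 147 = 0.006939.
Q = Σ(K_i·b_i) · W · i = 6.769 × 1060 × 0.006939 = 49.78 m³/day.

49.8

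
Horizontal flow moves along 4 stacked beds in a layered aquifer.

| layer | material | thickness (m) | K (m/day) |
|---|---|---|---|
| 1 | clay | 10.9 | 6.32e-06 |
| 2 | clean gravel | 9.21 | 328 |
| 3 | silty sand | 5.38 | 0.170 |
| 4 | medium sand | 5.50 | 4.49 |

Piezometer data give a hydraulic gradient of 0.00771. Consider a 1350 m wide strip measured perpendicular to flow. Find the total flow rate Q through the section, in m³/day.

Flow is parallel to layering, so each bed carries its own Darcy discharge and the transmissivities add.
Σ(K_i·b_i) = 6.32e-06×10.9 + 328×9.21 + 0.170×5.38 + 4.49×5.50 = 3046 m²/day.
Hydraulic gradient i = 0.00771.
Q = Σ(K_i·b_i) · W · i = 3046 × 1350 × 0.007710 = 31709 m³/day.

31700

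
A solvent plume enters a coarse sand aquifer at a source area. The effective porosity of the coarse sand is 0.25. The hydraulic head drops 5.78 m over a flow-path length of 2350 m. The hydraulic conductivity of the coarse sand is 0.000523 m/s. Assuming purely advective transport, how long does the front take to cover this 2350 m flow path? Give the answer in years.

Convert K: 0.000523 m/s × 86400 = 45.19 m/day.
Hydraulic gradient i = Δh / L = 5.78 / 2350 = 0.002460.
Darcy flux q = K · i = 45.19 × 0.002460 = 0.1111 m/day.
Seepage velocity v = q / n_e = 0.1111 / 0.25 = 0.4446 m/day.
Travel time t = L / v = 2350 / 0.4446 = 5286 days = 14.47 years.

14.5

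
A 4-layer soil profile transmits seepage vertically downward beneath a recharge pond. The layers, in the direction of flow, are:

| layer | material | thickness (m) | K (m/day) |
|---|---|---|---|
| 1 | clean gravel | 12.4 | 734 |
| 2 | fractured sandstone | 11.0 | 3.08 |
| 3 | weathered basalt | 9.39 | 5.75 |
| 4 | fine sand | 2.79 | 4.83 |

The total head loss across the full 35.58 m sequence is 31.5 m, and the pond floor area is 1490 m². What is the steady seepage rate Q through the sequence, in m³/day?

Flow is perpendicular to layering, so the layers act in series and the equivalent K is the thickness-weighted harmonic mean.
Total thickness L = 12.4 + 11.0 + 9.39 + 2.79 = 35.58 m.
Σ(b_i/K_i) = 12.4/734 + 11.0/3.08 + 9.39/5.75 + 2.79/4.83 = 5.799 d.
K_eq = L / Σ(b_i/K_i) = 35.58 / 5.799 = 6.136 m/day.
Q = K_eq · A · (Δh/L) = 6.136 × 1490 × (31.5/35.58) = 8094 m³/day.

8090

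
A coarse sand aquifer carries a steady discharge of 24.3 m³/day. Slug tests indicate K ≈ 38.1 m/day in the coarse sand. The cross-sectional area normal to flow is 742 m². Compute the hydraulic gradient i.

0.000860

From Q = K·A·i, i = Q / (K·A) = 24.3 / (38.10 × 742.0) = 0.0008596.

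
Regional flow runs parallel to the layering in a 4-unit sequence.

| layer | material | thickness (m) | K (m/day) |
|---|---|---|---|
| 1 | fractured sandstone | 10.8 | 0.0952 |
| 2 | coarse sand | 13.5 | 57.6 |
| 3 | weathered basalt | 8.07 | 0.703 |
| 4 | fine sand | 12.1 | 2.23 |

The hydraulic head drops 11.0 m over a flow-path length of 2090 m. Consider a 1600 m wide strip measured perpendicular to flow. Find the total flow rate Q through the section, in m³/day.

6830

Flow is parallel to layering, so each bed carries its own Darcy discharge and the transmissivities add.
Σ(K_i·b_i) = 0.0952×10.8 + 57.6×13.5 + 0.703×8.07 + 2.23×12.1 = 811.3 m²/day.
Hydraulic gradient i = Δh / L = 11.0 / 2090 = 0.005263.
Q = Σ(K_i·b_i) · W · i = 811.3 × 1600 × 0.005263 = 6832 m³/day.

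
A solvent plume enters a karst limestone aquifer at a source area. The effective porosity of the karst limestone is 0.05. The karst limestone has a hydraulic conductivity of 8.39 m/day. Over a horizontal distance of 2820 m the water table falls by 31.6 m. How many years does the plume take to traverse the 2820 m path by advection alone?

Hydraulic gradient i = Δh / L = 31.6 / 2820 = 0.01121.
Darcy flux q = K · i = 8.390 × 0.01121 = 0.09402 m/day.
Seepage velocity v = q / n_e = 0.09402 / 0.05 = 1.880 m/day.
Travel time t = L / v = 2820 / 1.880 = 1500 days = 4.106 years.

4.11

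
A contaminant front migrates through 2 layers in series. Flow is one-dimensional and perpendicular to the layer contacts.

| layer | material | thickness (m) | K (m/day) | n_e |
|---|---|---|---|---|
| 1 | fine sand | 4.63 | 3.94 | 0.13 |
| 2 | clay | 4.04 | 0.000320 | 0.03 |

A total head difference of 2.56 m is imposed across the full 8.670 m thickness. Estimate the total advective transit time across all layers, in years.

9.76

With flow normal to the layers, continuity requires the same specific discharge q through every layer.
Σ(b_i/K_i) = 4.63/3.94 + 4.04/0.000320 = 12626 d.
q = Δh / Σ(b_i/K_i) = 2.56 / 12626 = 0.0002028 m/day.
In each layer the seepage velocity is v_i = q/n_i, so the layer transit time is t_i = b_i·n_i / q:
  layer 1 (fine sand): t_1 = 4.63 × 0.13 / 0.0002028 = 2969 d
  layer 2 (clay): t_2 = 4.04 × 0.03 / 0.0002028 = 597.8 d
Total t = Σ t_i = 3566 days = 9.764 years.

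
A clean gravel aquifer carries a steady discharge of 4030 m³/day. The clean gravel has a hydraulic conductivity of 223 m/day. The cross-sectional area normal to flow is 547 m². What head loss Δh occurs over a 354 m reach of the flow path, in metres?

11.7

From Q = K·A·i, i = Q / (K·A) = 4030 / (223.0 × 547.0) = 0.03304.
Head loss Δh = i · L = 0.03304 × 354 = 11.70 m.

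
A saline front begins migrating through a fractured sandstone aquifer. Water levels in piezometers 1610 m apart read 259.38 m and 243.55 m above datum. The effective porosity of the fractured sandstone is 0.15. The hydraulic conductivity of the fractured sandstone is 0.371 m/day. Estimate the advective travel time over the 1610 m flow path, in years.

181

Hydraulic gradient i = (259.38 − 243.55) / 1610 = 15.83 / 1610 = 0.009832.
Darcy flux q = K · i = 0.3710 × 0.009832 = 0.003648 m/day.
Seepage velocity v = q / n_e = 0.003648 / 0.15 = 0.02432 m/day.
Travel time t = L / v = 1610 / 0.02432 = 66205 days = 181.3 years.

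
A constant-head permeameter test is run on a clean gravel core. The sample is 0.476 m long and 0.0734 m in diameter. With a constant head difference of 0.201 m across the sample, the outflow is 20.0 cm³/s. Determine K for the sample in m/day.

Cross-sectional area A = π·(d/2)² = π × (0.0734/2)² = 0.004231 m².
Convert discharge: 20.0 cm³/s = 2.000e-05 m³/s.
Darcy's law rearranged: K = Q·L / (A·Δh) = 2.000e-05 × 0.476 / (0.004231 × 0.201) = 0.01119 m/s = 967.1 m/day.

967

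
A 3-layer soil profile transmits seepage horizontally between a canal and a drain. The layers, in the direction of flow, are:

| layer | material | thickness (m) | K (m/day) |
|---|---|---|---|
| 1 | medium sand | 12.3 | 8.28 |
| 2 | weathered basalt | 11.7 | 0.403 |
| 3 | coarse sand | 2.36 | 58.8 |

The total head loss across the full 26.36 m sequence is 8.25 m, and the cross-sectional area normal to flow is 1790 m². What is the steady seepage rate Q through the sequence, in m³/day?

483

Flow is perpendicular to layering, so the layers act in series and the equivalent K is the thickness-weighted harmonic mean.
Total thickness L = 12.3 + 11.7 + 2.36 = 26.36 m.
Σ(b_i/K_i) = 12.3/8.28 + 11.7/0.403 + 2.36/58.8 = 30.56 d.
K_eq = L / Σ(b_i/K_i) = 26.36 / 30.56 = 0.8626 m/day.
Q = K_eq · A · (Δh/L) = 0.8626 × 1790 × (8.25/26.36) = 483.3 m³/day.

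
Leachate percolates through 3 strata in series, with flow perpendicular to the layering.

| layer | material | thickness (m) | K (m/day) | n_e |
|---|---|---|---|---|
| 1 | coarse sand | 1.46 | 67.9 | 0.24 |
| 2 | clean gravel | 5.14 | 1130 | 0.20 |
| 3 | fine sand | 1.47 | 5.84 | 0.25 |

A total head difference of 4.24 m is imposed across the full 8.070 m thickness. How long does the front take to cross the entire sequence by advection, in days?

With flow normal to the layers, continuity requires the same specific discharge q through every layer.
Σ(b_i/K_i) = 1.46/67.9 + 5.14/1130 + 1.47/5.84 = 0.2778 d.
q = Δh / Σ(b_i/K_i) = 4.24 / 0.2778 = 15.26 m/day.
In each layer the seepage velocity is v_i = q/n_i, so the layer transit time is t_i = b_i·n_i / q:
  layer 1 (coarse sand): t_1 = 1.46 × 0.24 / 15.26 = 0.02295 d
  layer 2 (clean gravel): t_2 = 5.14 × 0.20 / 15.26 = 0.06734 d
  layer 3 (fine sand): t_3 = 1.47 × 0.25 / 15.26 = 0.02407 d
Total t = Σ t_i = 0.1144 days.

0.114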